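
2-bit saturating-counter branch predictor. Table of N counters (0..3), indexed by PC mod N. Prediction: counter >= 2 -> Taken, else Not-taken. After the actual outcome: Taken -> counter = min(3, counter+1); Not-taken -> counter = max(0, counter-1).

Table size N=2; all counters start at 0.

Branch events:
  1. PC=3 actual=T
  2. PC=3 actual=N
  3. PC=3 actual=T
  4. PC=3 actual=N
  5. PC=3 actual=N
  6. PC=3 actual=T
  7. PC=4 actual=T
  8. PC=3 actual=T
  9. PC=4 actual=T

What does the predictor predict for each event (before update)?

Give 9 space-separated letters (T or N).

Answer: N N N N N N N N N

Derivation:
Ev 1: PC=3 idx=1 pred=N actual=T -> ctr[1]=1
Ev 2: PC=3 idx=1 pred=N actual=N -> ctr[1]=0
Ev 3: PC=3 idx=1 pred=N actual=T -> ctr[1]=1
Ev 4: PC=3 idx=1 pred=N actual=N -> ctr[1]=0
Ev 5: PC=3 idx=1 pred=N actual=N -> ctr[1]=0
Ev 6: PC=3 idx=1 pred=N actual=T -> ctr[1]=1
Ev 7: PC=4 idx=0 pred=N actual=T -> ctr[0]=1
Ev 8: PC=3 idx=1 pred=N actual=T -> ctr[1]=2
Ev 9: PC=4 idx=0 pred=N actual=T -> ctr[0]=2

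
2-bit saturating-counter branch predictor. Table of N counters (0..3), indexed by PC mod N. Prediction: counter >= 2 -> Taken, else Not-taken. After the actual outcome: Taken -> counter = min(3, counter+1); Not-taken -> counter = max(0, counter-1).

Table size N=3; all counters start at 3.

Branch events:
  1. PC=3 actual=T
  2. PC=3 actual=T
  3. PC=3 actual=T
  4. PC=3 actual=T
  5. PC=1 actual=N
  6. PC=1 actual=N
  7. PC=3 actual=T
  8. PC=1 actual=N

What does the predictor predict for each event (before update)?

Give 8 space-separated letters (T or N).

Answer: T T T T T T T N

Derivation:
Ev 1: PC=3 idx=0 pred=T actual=T -> ctr[0]=3
Ev 2: PC=3 idx=0 pred=T actual=T -> ctr[0]=3
Ev 3: PC=3 idx=0 pred=T actual=T -> ctr[0]=3
Ev 4: PC=3 idx=0 pred=T actual=T -> ctr[0]=3
Ev 5: PC=1 idx=1 pred=T actual=N -> ctr[1]=2
Ev 6: PC=1 idx=1 pred=T actual=N -> ctr[1]=1
Ev 7: PC=3 idx=0 pred=T actual=T -> ctr[0]=3
Ev 8: PC=1 idx=1 pred=N actual=N -> ctr[1]=0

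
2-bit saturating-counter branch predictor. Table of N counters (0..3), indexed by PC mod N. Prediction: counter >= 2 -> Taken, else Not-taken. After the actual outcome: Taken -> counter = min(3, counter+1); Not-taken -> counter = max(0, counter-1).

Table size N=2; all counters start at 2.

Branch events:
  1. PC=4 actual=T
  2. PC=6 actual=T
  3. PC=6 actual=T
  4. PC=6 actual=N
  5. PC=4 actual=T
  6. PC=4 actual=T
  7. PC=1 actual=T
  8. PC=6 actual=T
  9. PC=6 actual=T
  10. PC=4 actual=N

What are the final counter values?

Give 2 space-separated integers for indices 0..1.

Answer: 2 3

Derivation:
Ev 1: PC=4 idx=0 pred=T actual=T -> ctr[0]=3
Ev 2: PC=6 idx=0 pred=T actual=T -> ctr[0]=3
Ev 3: PC=6 idx=0 pred=T actual=T -> ctr[0]=3
Ev 4: PC=6 idx=0 pred=T actual=N -> ctr[0]=2
Ev 5: PC=4 idx=0 pred=T actual=T -> ctr[0]=3
Ev 6: PC=4 idx=0 pred=T actual=T -> ctr[0]=3
Ev 7: PC=1 idx=1 pred=T actual=T -> ctr[1]=3
Ev 8: PC=6 idx=0 pred=T actual=T -> ctr[0]=3
Ev 9: PC=6 idx=0 pred=T actual=T -> ctr[0]=3
Ev 10: PC=4 idx=0 pred=T actual=N -> ctr[0]=2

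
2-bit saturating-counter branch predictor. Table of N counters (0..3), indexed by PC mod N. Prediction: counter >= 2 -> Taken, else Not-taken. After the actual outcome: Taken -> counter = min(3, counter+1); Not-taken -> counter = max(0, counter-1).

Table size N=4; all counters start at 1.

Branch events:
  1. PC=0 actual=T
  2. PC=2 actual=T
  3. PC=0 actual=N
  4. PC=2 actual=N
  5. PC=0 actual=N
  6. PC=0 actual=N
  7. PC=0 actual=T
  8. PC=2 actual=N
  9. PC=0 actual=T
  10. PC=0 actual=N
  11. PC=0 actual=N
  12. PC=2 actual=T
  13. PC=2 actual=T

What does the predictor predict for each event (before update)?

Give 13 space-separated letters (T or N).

Ev 1: PC=0 idx=0 pred=N actual=T -> ctr[0]=2
Ev 2: PC=2 idx=2 pred=N actual=T -> ctr[2]=2
Ev 3: PC=0 idx=0 pred=T actual=N -> ctr[0]=1
Ev 4: PC=2 idx=2 pred=T actual=N -> ctr[2]=1
Ev 5: PC=0 idx=0 pred=N actual=N -> ctr[0]=0
Ev 6: PC=0 idx=0 pred=N actual=N -> ctr[0]=0
Ev 7: PC=0 idx=0 pred=N actual=T -> ctr[0]=1
Ev 8: PC=2 idx=2 pred=N actual=N -> ctr[2]=0
Ev 9: PC=0 idx=0 pred=N actual=T -> ctr[0]=2
Ev 10: PC=0 idx=0 pred=T actual=N -> ctr[0]=1
Ev 11: PC=0 idx=0 pred=N actual=N -> ctr[0]=0
Ev 12: PC=2 idx=2 pred=N actual=T -> ctr[2]=1
Ev 13: PC=2 idx=2 pred=N actual=T -> ctr[2]=2

Answer: N N T T N N N N N T N N N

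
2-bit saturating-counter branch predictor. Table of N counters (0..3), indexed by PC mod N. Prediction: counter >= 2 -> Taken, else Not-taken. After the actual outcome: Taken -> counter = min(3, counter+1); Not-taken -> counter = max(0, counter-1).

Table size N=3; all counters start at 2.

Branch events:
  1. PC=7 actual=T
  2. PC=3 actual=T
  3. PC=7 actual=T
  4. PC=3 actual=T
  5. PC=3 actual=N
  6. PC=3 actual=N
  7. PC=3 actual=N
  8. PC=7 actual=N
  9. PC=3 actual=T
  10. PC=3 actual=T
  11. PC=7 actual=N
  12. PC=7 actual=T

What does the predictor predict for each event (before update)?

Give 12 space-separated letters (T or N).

Ev 1: PC=7 idx=1 pred=T actual=T -> ctr[1]=3
Ev 2: PC=3 idx=0 pred=T actual=T -> ctr[0]=3
Ev 3: PC=7 idx=1 pred=T actual=T -> ctr[1]=3
Ev 4: PC=3 idx=0 pred=T actual=T -> ctr[0]=3
Ev 5: PC=3 idx=0 pred=T actual=N -> ctr[0]=2
Ev 6: PC=3 idx=0 pred=T actual=N -> ctr[0]=1
Ev 7: PC=3 idx=0 pred=N actual=N -> ctr[0]=0
Ev 8: PC=7 idx=1 pred=T actual=N -> ctr[1]=2
Ev 9: PC=3 idx=0 pred=N actual=T -> ctr[0]=1
Ev 10: PC=3 idx=0 pred=N actual=T -> ctr[0]=2
Ev 11: PC=7 idx=1 pred=T actual=N -> ctr[1]=1
Ev 12: PC=7 idx=1 pred=N actual=T -> ctr[1]=2

Answer: T T T T T T N T N N T N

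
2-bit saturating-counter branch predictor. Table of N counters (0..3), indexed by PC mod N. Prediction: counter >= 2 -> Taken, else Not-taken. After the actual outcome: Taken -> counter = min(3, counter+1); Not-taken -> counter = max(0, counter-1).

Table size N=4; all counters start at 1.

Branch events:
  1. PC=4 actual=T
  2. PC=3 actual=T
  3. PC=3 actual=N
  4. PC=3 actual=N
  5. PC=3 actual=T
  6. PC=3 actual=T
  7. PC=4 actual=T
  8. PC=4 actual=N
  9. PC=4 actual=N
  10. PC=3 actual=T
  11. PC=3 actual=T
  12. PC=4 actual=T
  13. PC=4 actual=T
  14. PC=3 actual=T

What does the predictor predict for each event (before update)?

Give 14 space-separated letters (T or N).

Ev 1: PC=4 idx=0 pred=N actual=T -> ctr[0]=2
Ev 2: PC=3 idx=3 pred=N actual=T -> ctr[3]=2
Ev 3: PC=3 idx=3 pred=T actual=N -> ctr[3]=1
Ev 4: PC=3 idx=3 pred=N actual=N -> ctr[3]=0
Ev 5: PC=3 idx=3 pred=N actual=T -> ctr[3]=1
Ev 6: PC=3 idx=3 pred=N actual=T -> ctr[3]=2
Ev 7: PC=4 idx=0 pred=T actual=T -> ctr[0]=3
Ev 8: PC=4 idx=0 pred=T actual=N -> ctr[0]=2
Ev 9: PC=4 idx=0 pred=T actual=N -> ctr[0]=1
Ev 10: PC=3 idx=3 pred=T actual=T -> ctr[3]=3
Ev 11: PC=3 idx=3 pred=T actual=T -> ctr[3]=3
Ev 12: PC=4 idx=0 pred=N actual=T -> ctr[0]=2
Ev 13: PC=4 idx=0 pred=T actual=T -> ctr[0]=3
Ev 14: PC=3 idx=3 pred=T actual=T -> ctr[3]=3

Answer: N N T N N N T T T T T N T T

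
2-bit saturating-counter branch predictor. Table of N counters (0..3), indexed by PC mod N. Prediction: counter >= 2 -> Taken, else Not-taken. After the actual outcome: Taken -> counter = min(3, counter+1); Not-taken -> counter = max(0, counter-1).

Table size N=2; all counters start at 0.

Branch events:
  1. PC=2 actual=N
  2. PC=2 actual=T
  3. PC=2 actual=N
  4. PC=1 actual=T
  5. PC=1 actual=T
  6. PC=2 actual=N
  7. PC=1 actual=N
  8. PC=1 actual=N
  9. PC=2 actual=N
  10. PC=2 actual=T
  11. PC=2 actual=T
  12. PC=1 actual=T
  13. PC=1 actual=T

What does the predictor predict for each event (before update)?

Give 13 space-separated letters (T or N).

Ev 1: PC=2 idx=0 pred=N actual=N -> ctr[0]=0
Ev 2: PC=2 idx=0 pred=N actual=T -> ctr[0]=1
Ev 3: PC=2 idx=0 pred=N actual=N -> ctr[0]=0
Ev 4: PC=1 idx=1 pred=N actual=T -> ctr[1]=1
Ev 5: PC=1 idx=1 pred=N actual=T -> ctr[1]=2
Ev 6: PC=2 idx=0 pred=N actual=N -> ctr[0]=0
Ev 7: PC=1 idx=1 pred=T actual=N -> ctr[1]=1
Ev 8: PC=1 idx=1 pred=N actual=N -> ctr[1]=0
Ev 9: PC=2 idx=0 pred=N actual=N -> ctr[0]=0
Ev 10: PC=2 idx=0 pred=N actual=T -> ctr[0]=1
Ev 11: PC=2 idx=0 pred=N actual=T -> ctr[0]=2
Ev 12: PC=1 idx=1 pred=N actual=T -> ctr[1]=1
Ev 13: PC=1 idx=1 pred=N actual=T -> ctr[1]=2

Answer: N N N N N N T N N N N N N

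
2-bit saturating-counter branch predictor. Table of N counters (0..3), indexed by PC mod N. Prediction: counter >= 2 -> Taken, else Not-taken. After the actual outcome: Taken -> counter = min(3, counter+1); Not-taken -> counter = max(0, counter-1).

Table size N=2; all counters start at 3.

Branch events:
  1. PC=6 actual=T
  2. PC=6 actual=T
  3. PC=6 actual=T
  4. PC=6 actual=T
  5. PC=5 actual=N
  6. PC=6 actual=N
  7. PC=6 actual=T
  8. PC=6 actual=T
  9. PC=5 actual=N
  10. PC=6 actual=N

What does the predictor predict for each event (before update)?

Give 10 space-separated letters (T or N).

Ev 1: PC=6 idx=0 pred=T actual=T -> ctr[0]=3
Ev 2: PC=6 idx=0 pred=T actual=T -> ctr[0]=3
Ev 3: PC=6 idx=0 pred=T actual=T -> ctr[0]=3
Ev 4: PC=6 idx=0 pred=T actual=T -> ctr[0]=3
Ev 5: PC=5 idx=1 pred=T actual=N -> ctr[1]=2
Ev 6: PC=6 idx=0 pred=T actual=N -> ctr[0]=2
Ev 7: PC=6 idx=0 pred=T actual=T -> ctr[0]=3
Ev 8: PC=6 idx=0 pred=T actual=T -> ctr[0]=3
Ev 9: PC=5 idx=1 pred=T actual=N -> ctr[1]=1
Ev 10: PC=6 idx=0 pred=T actual=N -> ctr[0]=2

Answer: T T T T T T T T T T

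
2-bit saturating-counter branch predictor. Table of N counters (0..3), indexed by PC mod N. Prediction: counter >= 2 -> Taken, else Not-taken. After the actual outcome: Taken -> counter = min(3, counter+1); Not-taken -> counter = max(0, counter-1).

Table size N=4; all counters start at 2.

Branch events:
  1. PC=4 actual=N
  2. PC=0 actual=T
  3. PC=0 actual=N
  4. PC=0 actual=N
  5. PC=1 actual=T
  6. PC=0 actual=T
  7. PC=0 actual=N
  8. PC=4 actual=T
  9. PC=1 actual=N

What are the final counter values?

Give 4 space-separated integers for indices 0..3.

Ev 1: PC=4 idx=0 pred=T actual=N -> ctr[0]=1
Ev 2: PC=0 idx=0 pred=N actual=T -> ctr[0]=2
Ev 3: PC=0 idx=0 pred=T actual=N -> ctr[0]=1
Ev 4: PC=0 idx=0 pred=N actual=N -> ctr[0]=0
Ev 5: PC=1 idx=1 pred=T actual=T -> ctr[1]=3
Ev 6: PC=0 idx=0 pred=N actual=T -> ctr[0]=1
Ev 7: PC=0 idx=0 pred=N actual=N -> ctr[0]=0
Ev 8: PC=4 idx=0 pred=N actual=T -> ctr[0]=1
Ev 9: PC=1 idx=1 pred=T actual=N -> ctr[1]=2

Answer: 1 2 2 2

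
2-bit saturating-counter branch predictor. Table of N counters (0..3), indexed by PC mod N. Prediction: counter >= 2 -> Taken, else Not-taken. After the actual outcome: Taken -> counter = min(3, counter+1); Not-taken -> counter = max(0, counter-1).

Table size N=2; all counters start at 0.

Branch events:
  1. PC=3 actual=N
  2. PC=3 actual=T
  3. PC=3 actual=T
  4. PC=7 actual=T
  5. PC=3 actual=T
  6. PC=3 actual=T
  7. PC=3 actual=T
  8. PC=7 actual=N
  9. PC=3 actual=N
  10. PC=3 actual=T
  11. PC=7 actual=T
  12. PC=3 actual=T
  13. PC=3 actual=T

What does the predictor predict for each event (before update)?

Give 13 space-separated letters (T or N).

Answer: N N N T T T T T T N T T T

Derivation:
Ev 1: PC=3 idx=1 pred=N actual=N -> ctr[1]=0
Ev 2: PC=3 idx=1 pred=N actual=T -> ctr[1]=1
Ev 3: PC=3 idx=1 pred=N actual=T -> ctr[1]=2
Ev 4: PC=7 idx=1 pred=T actual=T -> ctr[1]=3
Ev 5: PC=3 idx=1 pred=T actual=T -> ctr[1]=3
Ev 6: PC=3 idx=1 pred=T actual=T -> ctr[1]=3
Ev 7: PC=3 idx=1 pred=T actual=T -> ctr[1]=3
Ev 8: PC=7 idx=1 pred=T actual=N -> ctr[1]=2
Ev 9: PC=3 idx=1 pred=T actual=N -> ctr[1]=1
Ev 10: PC=3 idx=1 pred=N actual=T -> ctr[1]=2
Ev 11: PC=7 idx=1 pred=T actual=T -> ctr[1]=3
Ev 12: PC=3 idx=1 pred=T actual=T -> ctr[1]=3
Ev 13: PC=3 idx=1 pred=T actual=T -> ctr[1]=3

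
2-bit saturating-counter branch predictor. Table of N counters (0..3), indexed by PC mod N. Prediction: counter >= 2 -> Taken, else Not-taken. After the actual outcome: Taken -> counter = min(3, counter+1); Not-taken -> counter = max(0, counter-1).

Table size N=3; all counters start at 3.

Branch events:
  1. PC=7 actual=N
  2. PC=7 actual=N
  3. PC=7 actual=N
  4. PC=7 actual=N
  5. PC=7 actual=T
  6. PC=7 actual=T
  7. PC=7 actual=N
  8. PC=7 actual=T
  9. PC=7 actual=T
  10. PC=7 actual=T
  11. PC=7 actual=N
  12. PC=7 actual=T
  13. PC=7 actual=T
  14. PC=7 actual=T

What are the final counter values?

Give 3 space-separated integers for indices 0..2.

Answer: 3 3 3

Derivation:
Ev 1: PC=7 idx=1 pred=T actual=N -> ctr[1]=2
Ev 2: PC=7 idx=1 pred=T actual=N -> ctr[1]=1
Ev 3: PC=7 idx=1 pred=N actual=N -> ctr[1]=0
Ev 4: PC=7 idx=1 pred=N actual=N -> ctr[1]=0
Ev 5: PC=7 idx=1 pred=N actual=T -> ctr[1]=1
Ev 6: PC=7 idx=1 pred=N actual=T -> ctr[1]=2
Ev 7: PC=7 idx=1 pred=T actual=N -> ctr[1]=1
Ev 8: PC=7 idx=1 pred=N actual=T -> ctr[1]=2
Ev 9: PC=7 idx=1 pred=T actual=T -> ctr[1]=3
Ev 10: PC=7 idx=1 pred=T actual=T -> ctr[1]=3
Ev 11: PC=7 idx=1 pred=T actual=N -> ctr[1]=2
Ev 12: PC=7 idx=1 pred=T actual=T -> ctr[1]=3
Ev 13: PC=7 idx=1 pred=T actual=T -> ctr[1]=3
Ev 14: PC=7 idx=1 pred=T actual=T -> ctr[1]=3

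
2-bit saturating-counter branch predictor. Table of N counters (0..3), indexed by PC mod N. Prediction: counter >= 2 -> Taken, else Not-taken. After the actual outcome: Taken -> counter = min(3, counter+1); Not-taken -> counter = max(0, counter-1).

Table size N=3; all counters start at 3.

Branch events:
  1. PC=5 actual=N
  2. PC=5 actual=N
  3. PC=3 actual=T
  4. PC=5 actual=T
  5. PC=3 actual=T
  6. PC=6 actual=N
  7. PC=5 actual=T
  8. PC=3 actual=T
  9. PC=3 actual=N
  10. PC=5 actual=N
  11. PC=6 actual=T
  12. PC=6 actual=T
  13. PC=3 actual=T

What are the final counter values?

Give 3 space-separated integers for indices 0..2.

Ev 1: PC=5 idx=2 pred=T actual=N -> ctr[2]=2
Ev 2: PC=5 idx=2 pred=T actual=N -> ctr[2]=1
Ev 3: PC=3 idx=0 pred=T actual=T -> ctr[0]=3
Ev 4: PC=5 idx=2 pred=N actual=T -> ctr[2]=2
Ev 5: PC=3 idx=0 pred=T actual=T -> ctr[0]=3
Ev 6: PC=6 idx=0 pred=T actual=N -> ctr[0]=2
Ev 7: PC=5 idx=2 pred=T actual=T -> ctr[2]=3
Ev 8: PC=3 idx=0 pred=T actual=T -> ctr[0]=3
Ev 9: PC=3 idx=0 pred=T actual=N -> ctr[0]=2
Ev 10: PC=5 idx=2 pred=T actual=N -> ctr[2]=2
Ev 11: PC=6 idx=0 pred=T actual=T -> ctr[0]=3
Ev 12: PC=6 idx=0 pred=T actual=T -> ctr[0]=3
Ev 13: PC=3 idx=0 pred=T actual=T -> ctr[0]=3

Answer: 3 3 2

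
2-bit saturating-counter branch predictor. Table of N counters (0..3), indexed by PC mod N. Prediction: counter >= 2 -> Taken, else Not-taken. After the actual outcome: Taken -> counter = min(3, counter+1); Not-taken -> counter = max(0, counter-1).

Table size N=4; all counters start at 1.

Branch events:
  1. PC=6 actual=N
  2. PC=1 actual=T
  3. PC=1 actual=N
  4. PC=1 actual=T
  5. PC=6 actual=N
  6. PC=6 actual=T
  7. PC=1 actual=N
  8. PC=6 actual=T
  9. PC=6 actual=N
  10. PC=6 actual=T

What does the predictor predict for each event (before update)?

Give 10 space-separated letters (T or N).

Answer: N N T N N N T N T N

Derivation:
Ev 1: PC=6 idx=2 pred=N actual=N -> ctr[2]=0
Ev 2: PC=1 idx=1 pred=N actual=T -> ctr[1]=2
Ev 3: PC=1 idx=1 pred=T actual=N -> ctr[1]=1
Ev 4: PC=1 idx=1 pred=N actual=T -> ctr[1]=2
Ev 5: PC=6 idx=2 pred=N actual=N -> ctr[2]=0
Ev 6: PC=6 idx=2 pred=N actual=T -> ctr[2]=1
Ev 7: PC=1 idx=1 pred=T actual=N -> ctr[1]=1
Ev 8: PC=6 idx=2 pred=N actual=T -> ctr[2]=2
Ev 9: PC=6 idx=2 pred=T actual=N -> ctr[2]=1
Ev 10: PC=6 idx=2 pred=N actual=T -> ctr[2]=2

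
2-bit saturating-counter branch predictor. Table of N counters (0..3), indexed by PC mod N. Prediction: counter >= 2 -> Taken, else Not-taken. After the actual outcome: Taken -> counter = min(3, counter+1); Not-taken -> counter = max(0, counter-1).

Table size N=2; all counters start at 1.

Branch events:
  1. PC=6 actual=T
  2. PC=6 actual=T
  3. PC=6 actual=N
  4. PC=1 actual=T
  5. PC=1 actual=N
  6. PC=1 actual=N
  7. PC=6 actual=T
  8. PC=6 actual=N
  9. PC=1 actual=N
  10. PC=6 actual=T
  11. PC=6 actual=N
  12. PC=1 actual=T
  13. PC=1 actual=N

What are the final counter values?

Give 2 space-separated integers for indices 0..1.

Ev 1: PC=6 idx=0 pred=N actual=T -> ctr[0]=2
Ev 2: PC=6 idx=0 pred=T actual=T -> ctr[0]=3
Ev 3: PC=6 idx=0 pred=T actual=N -> ctr[0]=2
Ev 4: PC=1 idx=1 pred=N actual=T -> ctr[1]=2
Ev 5: PC=1 idx=1 pred=T actual=N -> ctr[1]=1
Ev 6: PC=1 idx=1 pred=N actual=N -> ctr[1]=0
Ev 7: PC=6 idx=0 pred=T actual=T -> ctr[0]=3
Ev 8: PC=6 idx=0 pred=T actual=N -> ctr[0]=2
Ev 9: PC=1 idx=1 pred=N actual=N -> ctr[1]=0
Ev 10: PC=6 idx=0 pred=T actual=T -> ctr[0]=3
Ev 11: PC=6 idx=0 pred=T actual=N -> ctr[0]=2
Ev 12: PC=1 idx=1 pred=N actual=T -> ctr[1]=1
Ev 13: PC=1 idx=1 pred=N actual=N -> ctr[1]=0

Answer: 2 0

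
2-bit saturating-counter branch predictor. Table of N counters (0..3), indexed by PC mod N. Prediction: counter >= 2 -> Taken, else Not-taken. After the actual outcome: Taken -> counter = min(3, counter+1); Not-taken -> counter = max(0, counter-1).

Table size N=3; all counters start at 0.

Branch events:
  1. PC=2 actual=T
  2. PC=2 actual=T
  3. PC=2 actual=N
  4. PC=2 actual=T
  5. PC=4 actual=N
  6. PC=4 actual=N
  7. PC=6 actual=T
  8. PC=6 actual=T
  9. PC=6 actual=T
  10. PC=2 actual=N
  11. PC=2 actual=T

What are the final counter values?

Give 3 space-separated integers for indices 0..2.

Ev 1: PC=2 idx=2 pred=N actual=T -> ctr[2]=1
Ev 2: PC=2 idx=2 pred=N actual=T -> ctr[2]=2
Ev 3: PC=2 idx=2 pred=T actual=N -> ctr[2]=1
Ev 4: PC=2 idx=2 pred=N actual=T -> ctr[2]=2
Ev 5: PC=4 idx=1 pred=N actual=N -> ctr[1]=0
Ev 6: PC=4 idx=1 pred=N actual=N -> ctr[1]=0
Ev 7: PC=6 idx=0 pred=N actual=T -> ctr[0]=1
Ev 8: PC=6 idx=0 pred=N actual=T -> ctr[0]=2
Ev 9: PC=6 idx=0 pred=T actual=T -> ctr[0]=3
Ev 10: PC=2 idx=2 pred=T actual=N -> ctr[2]=1
Ev 11: PC=2 idx=2 pred=N actual=T -> ctr[2]=2

Answer: 3 0 2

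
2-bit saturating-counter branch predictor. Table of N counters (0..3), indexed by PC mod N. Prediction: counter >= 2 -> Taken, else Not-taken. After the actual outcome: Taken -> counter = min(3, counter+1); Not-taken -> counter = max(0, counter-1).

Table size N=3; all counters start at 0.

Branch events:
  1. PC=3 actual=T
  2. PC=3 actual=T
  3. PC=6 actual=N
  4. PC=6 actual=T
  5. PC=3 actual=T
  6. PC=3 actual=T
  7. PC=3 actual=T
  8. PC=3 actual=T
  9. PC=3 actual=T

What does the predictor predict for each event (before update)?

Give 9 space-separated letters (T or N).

Answer: N N T N T T T T T

Derivation:
Ev 1: PC=3 idx=0 pred=N actual=T -> ctr[0]=1
Ev 2: PC=3 idx=0 pred=N actual=T -> ctr[0]=2
Ev 3: PC=6 idx=0 pred=T actual=N -> ctr[0]=1
Ev 4: PC=6 idx=0 pred=N actual=T -> ctr[0]=2
Ev 5: PC=3 idx=0 pred=T actual=T -> ctr[0]=3
Ev 6: PC=3 idx=0 pred=T actual=T -> ctr[0]=3
Ev 7: PC=3 idx=0 pred=T actual=T -> ctr[0]=3
Ev 8: PC=3 idx=0 pred=T actual=T -> ctr[0]=3
Ev 9: PC=3 idx=0 pred=T actual=T -> ctr[0]=3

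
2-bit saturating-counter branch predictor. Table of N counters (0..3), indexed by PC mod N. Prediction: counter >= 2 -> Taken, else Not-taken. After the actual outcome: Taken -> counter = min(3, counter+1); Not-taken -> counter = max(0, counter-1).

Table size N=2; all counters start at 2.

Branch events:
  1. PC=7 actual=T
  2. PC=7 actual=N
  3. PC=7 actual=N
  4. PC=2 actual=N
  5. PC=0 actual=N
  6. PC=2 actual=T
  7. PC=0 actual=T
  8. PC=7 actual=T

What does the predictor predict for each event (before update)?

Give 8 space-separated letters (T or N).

Answer: T T T T N N N N

Derivation:
Ev 1: PC=7 idx=1 pred=T actual=T -> ctr[1]=3
Ev 2: PC=7 idx=1 pred=T actual=N -> ctr[1]=2
Ev 3: PC=7 idx=1 pred=T actual=N -> ctr[1]=1
Ev 4: PC=2 idx=0 pred=T actual=N -> ctr[0]=1
Ev 5: PC=0 idx=0 pred=N actual=N -> ctr[0]=0
Ev 6: PC=2 idx=0 pred=N actual=T -> ctr[0]=1
Ev 7: PC=0 idx=0 pred=N actual=T -> ctr[0]=2
Ev 8: PC=7 idx=1 pred=N actual=T -> ctr[1]=2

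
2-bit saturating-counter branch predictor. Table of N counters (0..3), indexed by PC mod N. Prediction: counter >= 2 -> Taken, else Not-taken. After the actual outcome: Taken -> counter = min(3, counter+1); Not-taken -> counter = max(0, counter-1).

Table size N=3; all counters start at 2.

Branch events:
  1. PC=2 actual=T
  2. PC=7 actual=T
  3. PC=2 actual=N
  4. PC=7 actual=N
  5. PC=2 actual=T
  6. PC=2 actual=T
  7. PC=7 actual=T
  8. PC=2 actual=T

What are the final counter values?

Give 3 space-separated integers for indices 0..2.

Answer: 2 3 3

Derivation:
Ev 1: PC=2 idx=2 pred=T actual=T -> ctr[2]=3
Ev 2: PC=7 idx=1 pred=T actual=T -> ctr[1]=3
Ev 3: PC=2 idx=2 pred=T actual=N -> ctr[2]=2
Ev 4: PC=7 idx=1 pred=T actual=N -> ctr[1]=2
Ev 5: PC=2 idx=2 pred=T actual=T -> ctr[2]=3
Ev 6: PC=2 idx=2 pred=T actual=T -> ctr[2]=3
Ev 7: PC=7 idx=1 pred=T actual=T -> ctr[1]=3
Ev 8: PC=2 idx=2 pred=T actual=T -> ctr[2]=3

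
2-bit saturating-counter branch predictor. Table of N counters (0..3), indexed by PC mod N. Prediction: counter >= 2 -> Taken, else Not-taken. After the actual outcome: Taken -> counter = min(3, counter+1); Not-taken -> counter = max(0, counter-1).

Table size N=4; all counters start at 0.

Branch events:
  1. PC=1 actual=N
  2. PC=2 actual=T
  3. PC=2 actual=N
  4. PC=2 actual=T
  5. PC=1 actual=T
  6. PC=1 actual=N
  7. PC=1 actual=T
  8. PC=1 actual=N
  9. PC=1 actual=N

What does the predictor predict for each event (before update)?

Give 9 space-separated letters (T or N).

Ev 1: PC=1 idx=1 pred=N actual=N -> ctr[1]=0
Ev 2: PC=2 idx=2 pred=N actual=T -> ctr[2]=1
Ev 3: PC=2 idx=2 pred=N actual=N -> ctr[2]=0
Ev 4: PC=2 idx=2 pred=N actual=T -> ctr[2]=1
Ev 5: PC=1 idx=1 pred=N actual=T -> ctr[1]=1
Ev 6: PC=1 idx=1 pred=N actual=N -> ctr[1]=0
Ev 7: PC=1 idx=1 pred=N actual=T -> ctr[1]=1
Ev 8: PC=1 idx=1 pred=N actual=N -> ctr[1]=0
Ev 9: PC=1 idx=1 pred=N actual=N -> ctr[1]=0

Answer: N N N N N N N N N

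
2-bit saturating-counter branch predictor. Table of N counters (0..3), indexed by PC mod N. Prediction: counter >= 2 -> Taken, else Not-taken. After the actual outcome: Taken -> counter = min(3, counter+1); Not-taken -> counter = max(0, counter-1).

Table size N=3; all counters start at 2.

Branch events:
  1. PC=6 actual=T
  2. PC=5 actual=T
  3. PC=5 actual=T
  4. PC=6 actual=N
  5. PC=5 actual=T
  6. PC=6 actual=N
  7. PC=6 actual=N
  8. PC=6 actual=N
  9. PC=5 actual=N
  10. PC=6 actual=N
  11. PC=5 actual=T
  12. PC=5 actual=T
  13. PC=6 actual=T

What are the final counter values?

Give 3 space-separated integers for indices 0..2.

Answer: 1 2 3

Derivation:
Ev 1: PC=6 idx=0 pred=T actual=T -> ctr[0]=3
Ev 2: PC=5 idx=2 pred=T actual=T -> ctr[2]=3
Ev 3: PC=5 idx=2 pred=T actual=T -> ctr[2]=3
Ev 4: PC=6 idx=0 pred=T actual=N -> ctr[0]=2
Ev 5: PC=5 idx=2 pred=T actual=T -> ctr[2]=3
Ev 6: PC=6 idx=0 pred=T actual=N -> ctr[0]=1
Ev 7: PC=6 idx=0 pred=N actual=N -> ctr[0]=0
Ev 8: PC=6 idx=0 pred=N actual=N -> ctr[0]=0
Ev 9: PC=5 idx=2 pred=T actual=N -> ctr[2]=2
Ev 10: PC=6 idx=0 pred=N actual=N -> ctr[0]=0
Ev 11: PC=5 idx=2 pred=T actual=T -> ctr[2]=3
Ev 12: PC=5 idx=2 pred=T actual=T -> ctr[2]=3
Ev 13: PC=6 idx=0 pred=N actual=T -> ctr[0]=1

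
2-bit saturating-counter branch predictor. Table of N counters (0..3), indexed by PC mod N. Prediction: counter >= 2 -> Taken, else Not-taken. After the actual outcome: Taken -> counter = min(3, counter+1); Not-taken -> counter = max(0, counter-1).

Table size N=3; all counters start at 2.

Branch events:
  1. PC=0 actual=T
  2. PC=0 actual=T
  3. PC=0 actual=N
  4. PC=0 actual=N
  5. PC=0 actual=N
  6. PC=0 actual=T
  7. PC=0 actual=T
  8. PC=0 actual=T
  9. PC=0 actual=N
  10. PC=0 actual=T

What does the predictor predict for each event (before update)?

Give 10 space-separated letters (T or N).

Ev 1: PC=0 idx=0 pred=T actual=T -> ctr[0]=3
Ev 2: PC=0 idx=0 pred=T actual=T -> ctr[0]=3
Ev 3: PC=0 idx=0 pred=T actual=N -> ctr[0]=2
Ev 4: PC=0 idx=0 pred=T actual=N -> ctr[0]=1
Ev 5: PC=0 idx=0 pred=N actual=N -> ctr[0]=0
Ev 6: PC=0 idx=0 pred=N actual=T -> ctr[0]=1
Ev 7: PC=0 idx=0 pred=N actual=T -> ctr[0]=2
Ev 8: PC=0 idx=0 pred=T actual=T -> ctr[0]=3
Ev 9: PC=0 idx=0 pred=T actual=N -> ctr[0]=2
Ev 10: PC=0 idx=0 pred=T actual=T -> ctr[0]=3

Answer: T T T T N N N T T T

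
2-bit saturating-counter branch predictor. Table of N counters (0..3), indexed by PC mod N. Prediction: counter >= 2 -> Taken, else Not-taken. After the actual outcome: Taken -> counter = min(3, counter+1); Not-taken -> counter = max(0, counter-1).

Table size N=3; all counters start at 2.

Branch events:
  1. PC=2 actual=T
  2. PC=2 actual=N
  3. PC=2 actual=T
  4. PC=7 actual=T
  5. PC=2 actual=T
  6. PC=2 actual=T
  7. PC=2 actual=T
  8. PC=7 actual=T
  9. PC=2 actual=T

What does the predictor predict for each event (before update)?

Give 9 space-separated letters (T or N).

Answer: T T T T T T T T T

Derivation:
Ev 1: PC=2 idx=2 pred=T actual=T -> ctr[2]=3
Ev 2: PC=2 idx=2 pred=T actual=N -> ctr[2]=2
Ev 3: PC=2 idx=2 pred=T actual=T -> ctr[2]=3
Ev 4: PC=7 idx=1 pred=T actual=T -> ctr[1]=3
Ev 5: PC=2 idx=2 pred=T actual=T -> ctr[2]=3
Ev 6: PC=2 idx=2 pred=T actual=T -> ctr[2]=3
Ev 7: PC=2 idx=2 pred=T actual=T -> ctr[2]=3
Ev 8: PC=7 idx=1 pred=T actual=T -> ctr[1]=3
Ev 9: PC=2 idx=2 pred=T actual=T -> ctr[2]=3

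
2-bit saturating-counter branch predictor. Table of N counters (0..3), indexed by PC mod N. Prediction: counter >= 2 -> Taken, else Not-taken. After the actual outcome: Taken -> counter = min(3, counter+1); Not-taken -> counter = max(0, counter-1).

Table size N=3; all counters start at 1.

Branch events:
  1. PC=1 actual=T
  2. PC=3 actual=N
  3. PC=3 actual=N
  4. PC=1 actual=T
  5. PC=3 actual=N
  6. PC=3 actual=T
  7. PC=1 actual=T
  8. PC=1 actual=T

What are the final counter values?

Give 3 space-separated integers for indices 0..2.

Ev 1: PC=1 idx=1 pred=N actual=T -> ctr[1]=2
Ev 2: PC=3 idx=0 pred=N actual=N -> ctr[0]=0
Ev 3: PC=3 idx=0 pred=N actual=N -> ctr[0]=0
Ev 4: PC=1 idx=1 pred=T actual=T -> ctr[1]=3
Ev 5: PC=3 idx=0 pred=N actual=N -> ctr[0]=0
Ev 6: PC=3 idx=0 pred=N actual=T -> ctr[0]=1
Ev 7: PC=1 idx=1 pred=T actual=T -> ctr[1]=3
Ev 8: PC=1 idx=1 pred=T actual=T -> ctr[1]=3

Answer: 1 3 1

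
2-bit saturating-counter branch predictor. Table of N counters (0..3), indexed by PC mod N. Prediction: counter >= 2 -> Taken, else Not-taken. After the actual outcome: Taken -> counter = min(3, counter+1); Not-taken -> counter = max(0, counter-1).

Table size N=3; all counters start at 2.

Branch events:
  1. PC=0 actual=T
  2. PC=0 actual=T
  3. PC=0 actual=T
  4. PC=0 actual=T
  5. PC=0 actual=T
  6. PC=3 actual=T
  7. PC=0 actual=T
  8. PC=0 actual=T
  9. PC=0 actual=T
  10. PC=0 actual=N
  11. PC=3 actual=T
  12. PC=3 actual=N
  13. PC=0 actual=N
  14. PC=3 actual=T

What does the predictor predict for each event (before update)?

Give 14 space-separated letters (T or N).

Answer: T T T T T T T T T T T T T N

Derivation:
Ev 1: PC=0 idx=0 pred=T actual=T -> ctr[0]=3
Ev 2: PC=0 idx=0 pred=T actual=T -> ctr[0]=3
Ev 3: PC=0 idx=0 pred=T actual=T -> ctr[0]=3
Ev 4: PC=0 idx=0 pred=T actual=T -> ctr[0]=3
Ev 5: PC=0 idx=0 pred=T actual=T -> ctr[0]=3
Ev 6: PC=3 idx=0 pred=T actual=T -> ctr[0]=3
Ev 7: PC=0 idx=0 pred=T actual=T -> ctr[0]=3
Ev 8: PC=0 idx=0 pred=T actual=T -> ctr[0]=3
Ev 9: PC=0 idx=0 pred=T actual=T -> ctr[0]=3
Ev 10: PC=0 idx=0 pred=T actual=N -> ctr[0]=2
Ev 11: PC=3 idx=0 pred=T actual=T -> ctr[0]=3
Ev 12: PC=3 idx=0 pred=T actual=N -> ctr[0]=2
Ev 13: PC=0 idx=0 pred=T actual=N -> ctr[0]=1
Ev 14: PC=3 idx=0 pred=N actual=T -> ctr[0]=2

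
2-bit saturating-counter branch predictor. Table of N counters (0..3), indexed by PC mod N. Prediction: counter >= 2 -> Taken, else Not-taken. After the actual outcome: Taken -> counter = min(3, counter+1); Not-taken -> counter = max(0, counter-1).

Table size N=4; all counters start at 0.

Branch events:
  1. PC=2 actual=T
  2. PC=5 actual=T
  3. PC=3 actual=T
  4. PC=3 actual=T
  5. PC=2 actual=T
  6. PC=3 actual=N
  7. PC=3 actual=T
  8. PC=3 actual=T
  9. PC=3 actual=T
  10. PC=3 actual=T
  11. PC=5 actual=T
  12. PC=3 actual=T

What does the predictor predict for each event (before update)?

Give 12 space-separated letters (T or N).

Ev 1: PC=2 idx=2 pred=N actual=T -> ctr[2]=1
Ev 2: PC=5 idx=1 pred=N actual=T -> ctr[1]=1
Ev 3: PC=3 idx=3 pred=N actual=T -> ctr[3]=1
Ev 4: PC=3 idx=3 pred=N actual=T -> ctr[3]=2
Ev 5: PC=2 idx=2 pred=N actual=T -> ctr[2]=2
Ev 6: PC=3 idx=3 pred=T actual=N -> ctr[3]=1
Ev 7: PC=3 idx=3 pred=N actual=T -> ctr[3]=2
Ev 8: PC=3 idx=3 pred=T actual=T -> ctr[3]=3
Ev 9: PC=3 idx=3 pred=T actual=T -> ctr[3]=3
Ev 10: PC=3 idx=3 pred=T actual=T -> ctr[3]=3
Ev 11: PC=5 idx=1 pred=N actual=T -> ctr[1]=2
Ev 12: PC=3 idx=3 pred=T actual=T -> ctr[3]=3

Answer: N N N N N T N T T T N T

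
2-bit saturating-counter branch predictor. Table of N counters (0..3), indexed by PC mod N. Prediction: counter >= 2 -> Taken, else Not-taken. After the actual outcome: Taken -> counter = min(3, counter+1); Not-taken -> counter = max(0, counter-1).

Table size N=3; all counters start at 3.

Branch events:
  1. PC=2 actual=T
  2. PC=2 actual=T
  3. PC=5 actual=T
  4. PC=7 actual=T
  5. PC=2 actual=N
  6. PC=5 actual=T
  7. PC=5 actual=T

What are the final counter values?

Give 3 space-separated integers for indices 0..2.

Ev 1: PC=2 idx=2 pred=T actual=T -> ctr[2]=3
Ev 2: PC=2 idx=2 pred=T actual=T -> ctr[2]=3
Ev 3: PC=5 idx=2 pred=T actual=T -> ctr[2]=3
Ev 4: PC=7 idx=1 pred=T actual=T -> ctr[1]=3
Ev 5: PC=2 idx=2 pred=T actual=N -> ctr[2]=2
Ev 6: PC=5 idx=2 pred=T actual=T -> ctr[2]=3
Ev 7: PC=5 idx=2 pred=T actual=T -> ctr[2]=3

Answer: 3 3 3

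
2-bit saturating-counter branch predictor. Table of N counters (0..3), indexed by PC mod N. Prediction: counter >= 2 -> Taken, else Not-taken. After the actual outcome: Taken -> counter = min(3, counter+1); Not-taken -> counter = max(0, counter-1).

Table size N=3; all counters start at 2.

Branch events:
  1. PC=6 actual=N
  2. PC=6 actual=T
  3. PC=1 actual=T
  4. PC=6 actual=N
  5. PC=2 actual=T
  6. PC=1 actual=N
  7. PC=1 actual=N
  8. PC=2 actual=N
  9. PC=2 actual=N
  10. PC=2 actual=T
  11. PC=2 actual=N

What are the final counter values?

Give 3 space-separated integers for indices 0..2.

Answer: 1 1 1

Derivation:
Ev 1: PC=6 idx=0 pred=T actual=N -> ctr[0]=1
Ev 2: PC=6 idx=0 pred=N actual=T -> ctr[0]=2
Ev 3: PC=1 idx=1 pred=T actual=T -> ctr[1]=3
Ev 4: PC=6 idx=0 pred=T actual=N -> ctr[0]=1
Ev 5: PC=2 idx=2 pred=T actual=T -> ctr[2]=3
Ev 6: PC=1 idx=1 pred=T actual=N -> ctr[1]=2
Ev 7: PC=1 idx=1 pred=T actual=N -> ctr[1]=1
Ev 8: PC=2 idx=2 pred=T actual=N -> ctr[2]=2
Ev 9: PC=2 idx=2 pred=T actual=N -> ctr[2]=1
Ev 10: PC=2 idx=2 pred=N actual=T -> ctr[2]=2
Ev 11: PC=2 idx=2 pred=T actual=N -> ctr[2]=1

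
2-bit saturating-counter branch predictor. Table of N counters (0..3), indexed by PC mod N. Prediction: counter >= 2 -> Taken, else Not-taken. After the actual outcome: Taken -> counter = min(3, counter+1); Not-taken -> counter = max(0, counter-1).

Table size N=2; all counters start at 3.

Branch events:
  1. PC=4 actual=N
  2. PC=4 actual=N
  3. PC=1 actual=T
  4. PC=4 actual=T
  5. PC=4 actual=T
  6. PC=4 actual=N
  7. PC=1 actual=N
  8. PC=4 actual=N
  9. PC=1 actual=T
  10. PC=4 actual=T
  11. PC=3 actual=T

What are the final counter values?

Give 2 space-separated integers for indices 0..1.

Answer: 2 3

Derivation:
Ev 1: PC=4 idx=0 pred=T actual=N -> ctr[0]=2
Ev 2: PC=4 idx=0 pred=T actual=N -> ctr[0]=1
Ev 3: PC=1 idx=1 pred=T actual=T -> ctr[1]=3
Ev 4: PC=4 idx=0 pred=N actual=T -> ctr[0]=2
Ev 5: PC=4 idx=0 pred=T actual=T -> ctr[0]=3
Ev 6: PC=4 idx=0 pred=T actual=N -> ctr[0]=2
Ev 7: PC=1 idx=1 pred=T actual=N -> ctr[1]=2
Ev 8: PC=4 idx=0 pred=T actual=N -> ctr[0]=1
Ev 9: PC=1 idx=1 pred=T actual=T -> ctr[1]=3
Ev 10: PC=4 idx=0 pred=N actual=T -> ctr[0]=2
Ev 11: PC=3 idx=1 pred=T actual=T -> ctr[1]=3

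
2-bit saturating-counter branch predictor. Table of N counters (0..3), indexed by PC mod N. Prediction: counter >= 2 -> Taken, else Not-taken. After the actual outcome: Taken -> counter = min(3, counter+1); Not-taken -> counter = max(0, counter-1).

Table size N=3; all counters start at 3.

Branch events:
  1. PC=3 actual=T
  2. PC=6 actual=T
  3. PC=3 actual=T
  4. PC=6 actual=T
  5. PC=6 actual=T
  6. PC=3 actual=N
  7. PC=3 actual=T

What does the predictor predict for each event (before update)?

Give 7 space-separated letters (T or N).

Answer: T T T T T T T

Derivation:
Ev 1: PC=3 idx=0 pred=T actual=T -> ctr[0]=3
Ev 2: PC=6 idx=0 pred=T actual=T -> ctr[0]=3
Ev 3: PC=3 idx=0 pred=T actual=T -> ctr[0]=3
Ev 4: PC=6 idx=0 pred=T actual=T -> ctr[0]=3
Ev 5: PC=6 idx=0 pred=T actual=T -> ctr[0]=3
Ev 6: PC=3 idx=0 pred=T actual=N -> ctr[0]=2
Ev 7: PC=3 idx=0 pred=T actual=T -> ctr[0]=3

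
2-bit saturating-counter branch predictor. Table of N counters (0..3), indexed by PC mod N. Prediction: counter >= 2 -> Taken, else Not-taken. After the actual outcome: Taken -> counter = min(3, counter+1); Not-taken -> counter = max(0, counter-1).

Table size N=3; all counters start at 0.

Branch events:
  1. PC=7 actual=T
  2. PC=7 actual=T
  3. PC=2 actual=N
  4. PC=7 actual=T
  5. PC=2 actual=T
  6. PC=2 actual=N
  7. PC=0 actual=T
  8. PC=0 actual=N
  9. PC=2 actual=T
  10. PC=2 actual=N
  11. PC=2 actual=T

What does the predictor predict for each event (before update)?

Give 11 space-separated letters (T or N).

Answer: N N N T N N N N N N N

Derivation:
Ev 1: PC=7 idx=1 pred=N actual=T -> ctr[1]=1
Ev 2: PC=7 idx=1 pred=N actual=T -> ctr[1]=2
Ev 3: PC=2 idx=2 pred=N actual=N -> ctr[2]=0
Ev 4: PC=7 idx=1 pred=T actual=T -> ctr[1]=3
Ev 5: PC=2 idx=2 pred=N actual=T -> ctr[2]=1
Ev 6: PC=2 idx=2 pred=N actual=N -> ctr[2]=0
Ev 7: PC=0 idx=0 pred=N actual=T -> ctr[0]=1
Ev 8: PC=0 idx=0 pred=N actual=N -> ctr[0]=0
Ev 9: PC=2 idx=2 pred=N actual=T -> ctr[2]=1
Ev 10: PC=2 idx=2 pred=N actual=N -> ctr[2]=0
Ev 11: PC=2 idx=2 pred=N actual=T -> ctr[2]=1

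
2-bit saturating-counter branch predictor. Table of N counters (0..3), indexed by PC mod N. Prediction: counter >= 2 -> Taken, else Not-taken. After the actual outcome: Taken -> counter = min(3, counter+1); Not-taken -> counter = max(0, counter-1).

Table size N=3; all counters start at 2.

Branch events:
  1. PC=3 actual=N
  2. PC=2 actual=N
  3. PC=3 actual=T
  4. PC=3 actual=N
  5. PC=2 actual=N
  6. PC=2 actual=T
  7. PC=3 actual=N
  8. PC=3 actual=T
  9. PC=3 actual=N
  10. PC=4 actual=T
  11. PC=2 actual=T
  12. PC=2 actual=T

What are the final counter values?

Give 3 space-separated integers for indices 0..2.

Answer: 0 3 3

Derivation:
Ev 1: PC=3 idx=0 pred=T actual=N -> ctr[0]=1
Ev 2: PC=2 idx=2 pred=T actual=N -> ctr[2]=1
Ev 3: PC=3 idx=0 pred=N actual=T -> ctr[0]=2
Ev 4: PC=3 idx=0 pred=T actual=N -> ctr[0]=1
Ev 5: PC=2 idx=2 pred=N actual=N -> ctr[2]=0
Ev 6: PC=2 idx=2 pred=N actual=T -> ctr[2]=1
Ev 7: PC=3 idx=0 pred=N actual=N -> ctr[0]=0
Ev 8: PC=3 idx=0 pred=N actual=T -> ctr[0]=1
Ev 9: PC=3 idx=0 pred=N actual=N -> ctr[0]=0
Ev 10: PC=4 idx=1 pred=T actual=T -> ctr[1]=3
Ev 11: PC=2 idx=2 pred=N actual=T -> ctr[2]=2
Ev 12: PC=2 idx=2 pred=T actual=T -> ctr[2]=3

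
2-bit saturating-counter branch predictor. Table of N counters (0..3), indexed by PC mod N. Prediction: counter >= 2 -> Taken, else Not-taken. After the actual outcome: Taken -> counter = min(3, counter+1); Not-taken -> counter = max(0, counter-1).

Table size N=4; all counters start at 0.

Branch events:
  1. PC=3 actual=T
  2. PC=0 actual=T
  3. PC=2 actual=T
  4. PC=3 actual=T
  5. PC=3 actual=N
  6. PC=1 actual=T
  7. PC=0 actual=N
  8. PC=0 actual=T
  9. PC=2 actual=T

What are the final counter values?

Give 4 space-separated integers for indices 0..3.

Answer: 1 1 2 1

Derivation:
Ev 1: PC=3 idx=3 pred=N actual=T -> ctr[3]=1
Ev 2: PC=0 idx=0 pred=N actual=T -> ctr[0]=1
Ev 3: PC=2 idx=2 pred=N actual=T -> ctr[2]=1
Ev 4: PC=3 idx=3 pred=N actual=T -> ctr[3]=2
Ev 5: PC=3 idx=3 pred=T actual=N -> ctr[3]=1
Ev 6: PC=1 idx=1 pred=N actual=T -> ctr[1]=1
Ev 7: PC=0 idx=0 pred=N actual=N -> ctr[0]=0
Ev 8: PC=0 idx=0 pred=N actual=T -> ctr[0]=1
Ev 9: PC=2 idx=2 pred=N actual=T -> ctr[2]=2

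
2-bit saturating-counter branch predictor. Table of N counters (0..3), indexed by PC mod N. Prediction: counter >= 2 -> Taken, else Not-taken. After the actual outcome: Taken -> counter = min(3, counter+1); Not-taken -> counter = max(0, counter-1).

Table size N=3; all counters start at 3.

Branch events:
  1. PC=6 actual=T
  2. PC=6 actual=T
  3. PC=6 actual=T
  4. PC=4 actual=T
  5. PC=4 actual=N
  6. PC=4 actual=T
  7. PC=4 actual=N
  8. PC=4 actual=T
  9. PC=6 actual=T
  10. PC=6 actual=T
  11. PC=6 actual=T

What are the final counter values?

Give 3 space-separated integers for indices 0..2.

Answer: 3 3 3

Derivation:
Ev 1: PC=6 idx=0 pred=T actual=T -> ctr[0]=3
Ev 2: PC=6 idx=0 pred=T actual=T -> ctr[0]=3
Ev 3: PC=6 idx=0 pred=T actual=T -> ctr[0]=3
Ev 4: PC=4 idx=1 pred=T actual=T -> ctr[1]=3
Ev 5: PC=4 idx=1 pred=T actual=N -> ctr[1]=2
Ev 6: PC=4 idx=1 pred=T actual=T -> ctr[1]=3
Ev 7: PC=4 idx=1 pred=T actual=N -> ctr[1]=2
Ev 8: PC=4 idx=1 pred=T actual=T -> ctr[1]=3
Ev 9: PC=6 idx=0 pred=T actual=T -> ctr[0]=3
Ev 10: PC=6 idx=0 pred=T actual=T -> ctr[0]=3
Ev 11: PC=6 idx=0 pred=T actual=T -> ctr[0]=3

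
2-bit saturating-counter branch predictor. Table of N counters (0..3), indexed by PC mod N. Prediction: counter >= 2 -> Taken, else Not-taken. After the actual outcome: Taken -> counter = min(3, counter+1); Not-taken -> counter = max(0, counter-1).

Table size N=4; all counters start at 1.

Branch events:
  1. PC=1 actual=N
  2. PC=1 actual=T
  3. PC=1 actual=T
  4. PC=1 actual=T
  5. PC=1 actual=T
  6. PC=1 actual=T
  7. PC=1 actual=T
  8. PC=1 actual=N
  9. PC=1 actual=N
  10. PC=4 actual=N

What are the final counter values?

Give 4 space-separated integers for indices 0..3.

Ev 1: PC=1 idx=1 pred=N actual=N -> ctr[1]=0
Ev 2: PC=1 idx=1 pred=N actual=T -> ctr[1]=1
Ev 3: PC=1 idx=1 pred=N actual=T -> ctr[1]=2
Ev 4: PC=1 idx=1 pred=T actual=T -> ctr[1]=3
Ev 5: PC=1 idx=1 pred=T actual=T -> ctr[1]=3
Ev 6: PC=1 idx=1 pred=T actual=T -> ctr[1]=3
Ev 7: PC=1 idx=1 pred=T actual=T -> ctr[1]=3
Ev 8: PC=1 idx=1 pred=T actual=N -> ctr[1]=2
Ev 9: PC=1 idx=1 pred=T actual=N -> ctr[1]=1
Ev 10: PC=4 idx=0 pred=N actual=N -> ctr[0]=0

Answer: 0 1 1 1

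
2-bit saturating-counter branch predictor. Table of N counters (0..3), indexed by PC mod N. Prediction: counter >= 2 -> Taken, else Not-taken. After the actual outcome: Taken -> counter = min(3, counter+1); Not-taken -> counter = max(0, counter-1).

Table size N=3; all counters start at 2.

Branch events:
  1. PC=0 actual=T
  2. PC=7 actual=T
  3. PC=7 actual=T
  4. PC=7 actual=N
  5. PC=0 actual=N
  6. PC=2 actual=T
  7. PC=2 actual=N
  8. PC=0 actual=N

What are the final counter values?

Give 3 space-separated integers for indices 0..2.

Ev 1: PC=0 idx=0 pred=T actual=T -> ctr[0]=3
Ev 2: PC=7 idx=1 pred=T actual=T -> ctr[1]=3
Ev 3: PC=7 idx=1 pred=T actual=T -> ctr[1]=3
Ev 4: PC=7 idx=1 pred=T actual=N -> ctr[1]=2
Ev 5: PC=0 idx=0 pred=T actual=N -> ctr[0]=2
Ev 6: PC=2 idx=2 pred=T actual=T -> ctr[2]=3
Ev 7: PC=2 idx=2 pred=T actual=N -> ctr[2]=2
Ev 8: PC=0 idx=0 pred=T actual=N -> ctr[0]=1

Answer: 1 2 2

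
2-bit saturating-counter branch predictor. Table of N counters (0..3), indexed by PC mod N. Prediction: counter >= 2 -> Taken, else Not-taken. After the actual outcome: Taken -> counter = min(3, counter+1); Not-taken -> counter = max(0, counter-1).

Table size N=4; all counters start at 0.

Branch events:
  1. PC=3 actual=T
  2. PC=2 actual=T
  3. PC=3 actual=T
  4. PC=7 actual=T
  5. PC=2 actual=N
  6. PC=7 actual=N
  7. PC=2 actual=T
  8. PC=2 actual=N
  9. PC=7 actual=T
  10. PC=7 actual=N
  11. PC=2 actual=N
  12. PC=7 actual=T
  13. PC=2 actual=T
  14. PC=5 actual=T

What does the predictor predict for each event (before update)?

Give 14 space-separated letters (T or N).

Ev 1: PC=3 idx=3 pred=N actual=T -> ctr[3]=1
Ev 2: PC=2 idx=2 pred=N actual=T -> ctr[2]=1
Ev 3: PC=3 idx=3 pred=N actual=T -> ctr[3]=2
Ev 4: PC=7 idx=3 pred=T actual=T -> ctr[3]=3
Ev 5: PC=2 idx=2 pred=N actual=N -> ctr[2]=0
Ev 6: PC=7 idx=3 pred=T actual=N -> ctr[3]=2
Ev 7: PC=2 idx=2 pred=N actual=T -> ctr[2]=1
Ev 8: PC=2 idx=2 pred=N actual=N -> ctr[2]=0
Ev 9: PC=7 idx=3 pred=T actual=T -> ctr[3]=3
Ev 10: PC=7 idx=3 pred=T actual=N -> ctr[3]=2
Ev 11: PC=2 idx=2 pred=N actual=N -> ctr[2]=0
Ev 12: PC=7 idx=3 pred=T actual=T -> ctr[3]=3
Ev 13: PC=2 idx=2 pred=N actual=T -> ctr[2]=1
Ev 14: PC=5 idx=1 pred=N actual=T -> ctr[1]=1

Answer: N N N T N T N N T T N T N N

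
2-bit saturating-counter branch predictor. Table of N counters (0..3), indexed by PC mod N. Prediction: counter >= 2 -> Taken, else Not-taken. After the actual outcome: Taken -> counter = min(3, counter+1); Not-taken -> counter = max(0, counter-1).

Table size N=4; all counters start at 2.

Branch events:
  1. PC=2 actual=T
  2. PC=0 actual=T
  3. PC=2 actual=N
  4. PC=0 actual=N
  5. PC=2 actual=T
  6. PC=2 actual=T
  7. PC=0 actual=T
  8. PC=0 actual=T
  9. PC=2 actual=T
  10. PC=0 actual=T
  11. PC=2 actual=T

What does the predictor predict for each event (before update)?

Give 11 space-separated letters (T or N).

Ev 1: PC=2 idx=2 pred=T actual=T -> ctr[2]=3
Ev 2: PC=0 idx=0 pred=T actual=T -> ctr[0]=3
Ev 3: PC=2 idx=2 pred=T actual=N -> ctr[2]=2
Ev 4: PC=0 idx=0 pred=T actual=N -> ctr[0]=2
Ev 5: PC=2 idx=2 pred=T actual=T -> ctr[2]=3
Ev 6: PC=2 idx=2 pred=T actual=T -> ctr[2]=3
Ev 7: PC=0 idx=0 pred=T actual=T -> ctr[0]=3
Ev 8: PC=0 idx=0 pred=T actual=T -> ctr[0]=3
Ev 9: PC=2 idx=2 pred=T actual=T -> ctr[2]=3
Ev 10: PC=0 idx=0 pred=T actual=T -> ctr[0]=3
Ev 11: PC=2 idx=2 pred=T actual=T -> ctr[2]=3

Answer: T T T T T T T T T T T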